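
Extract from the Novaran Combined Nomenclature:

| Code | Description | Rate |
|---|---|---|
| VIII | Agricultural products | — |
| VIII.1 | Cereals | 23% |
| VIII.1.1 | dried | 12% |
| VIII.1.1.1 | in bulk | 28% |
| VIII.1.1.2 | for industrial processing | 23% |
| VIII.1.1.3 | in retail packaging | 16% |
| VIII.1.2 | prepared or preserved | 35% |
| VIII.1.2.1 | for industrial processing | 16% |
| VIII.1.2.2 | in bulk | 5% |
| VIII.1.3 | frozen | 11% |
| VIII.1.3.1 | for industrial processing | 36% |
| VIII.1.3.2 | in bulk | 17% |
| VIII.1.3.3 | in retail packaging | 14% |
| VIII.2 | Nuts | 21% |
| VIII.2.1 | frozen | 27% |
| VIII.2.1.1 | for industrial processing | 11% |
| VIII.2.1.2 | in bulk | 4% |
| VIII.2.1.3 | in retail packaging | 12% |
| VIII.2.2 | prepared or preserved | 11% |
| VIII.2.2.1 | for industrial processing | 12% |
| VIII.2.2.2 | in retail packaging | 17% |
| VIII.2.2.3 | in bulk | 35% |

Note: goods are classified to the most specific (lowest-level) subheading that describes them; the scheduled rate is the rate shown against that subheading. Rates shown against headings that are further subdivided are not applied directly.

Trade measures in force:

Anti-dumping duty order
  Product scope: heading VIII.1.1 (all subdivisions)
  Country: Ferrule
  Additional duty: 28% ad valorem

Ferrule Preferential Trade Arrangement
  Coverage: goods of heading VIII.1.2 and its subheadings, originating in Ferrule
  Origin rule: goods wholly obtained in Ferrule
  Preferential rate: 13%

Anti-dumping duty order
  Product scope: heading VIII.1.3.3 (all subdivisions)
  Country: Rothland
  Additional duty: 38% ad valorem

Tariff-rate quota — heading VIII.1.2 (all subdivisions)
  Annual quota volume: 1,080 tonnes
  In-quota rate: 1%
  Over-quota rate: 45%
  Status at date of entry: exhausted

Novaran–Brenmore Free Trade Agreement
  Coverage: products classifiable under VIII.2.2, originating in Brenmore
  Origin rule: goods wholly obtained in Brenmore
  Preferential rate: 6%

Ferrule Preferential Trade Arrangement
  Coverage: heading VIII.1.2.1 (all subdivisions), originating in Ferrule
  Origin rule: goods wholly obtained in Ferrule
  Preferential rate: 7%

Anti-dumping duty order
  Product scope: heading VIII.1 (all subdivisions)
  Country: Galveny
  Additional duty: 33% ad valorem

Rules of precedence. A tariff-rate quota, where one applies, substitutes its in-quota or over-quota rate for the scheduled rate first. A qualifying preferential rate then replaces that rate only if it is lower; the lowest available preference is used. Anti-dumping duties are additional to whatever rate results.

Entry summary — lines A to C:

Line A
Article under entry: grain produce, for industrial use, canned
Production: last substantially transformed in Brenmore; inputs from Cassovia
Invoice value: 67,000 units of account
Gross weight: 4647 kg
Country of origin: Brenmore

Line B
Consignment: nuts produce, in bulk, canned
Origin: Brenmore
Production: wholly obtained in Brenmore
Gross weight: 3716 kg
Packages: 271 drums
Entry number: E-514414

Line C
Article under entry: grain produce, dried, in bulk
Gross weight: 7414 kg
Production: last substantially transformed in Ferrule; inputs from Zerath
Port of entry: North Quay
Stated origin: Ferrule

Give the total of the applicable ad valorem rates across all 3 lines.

107%

Line A: grain → VIII.1; canned → VIII.1.2; for industrial use → VIII.1.2.1. Scheduled 16%. quota on VIII.1.2 exhausted → over-quota 45%; Brenmore agreement on VIII.2.2: VIII.1.2.1 not covered. → 45%.
Line B: nuts → VIII.2; canned → VIII.2.2; in bulk → VIII.2.2.3. Scheduled 35%. Brenmore agreement on VIII.2.2: wholly obtained → 6% available; preferential 6%. → 6%.
Line C: grain → VIII.1; dried → VIII.1.1; in bulk → VIII.1.1.1. Scheduled 28%. Ferrule agreement on VIII.1.2: VIII.1.1.1 not covered; Ferrule agreement on VIII.1.2.1: VIII.1.1.1 not covered; anti-dumping (Ferrule, VIII.1.1): +28%; total 28% + 28% = 56%. → 56%.
Sum: 45% + 6% + 56% = 107%.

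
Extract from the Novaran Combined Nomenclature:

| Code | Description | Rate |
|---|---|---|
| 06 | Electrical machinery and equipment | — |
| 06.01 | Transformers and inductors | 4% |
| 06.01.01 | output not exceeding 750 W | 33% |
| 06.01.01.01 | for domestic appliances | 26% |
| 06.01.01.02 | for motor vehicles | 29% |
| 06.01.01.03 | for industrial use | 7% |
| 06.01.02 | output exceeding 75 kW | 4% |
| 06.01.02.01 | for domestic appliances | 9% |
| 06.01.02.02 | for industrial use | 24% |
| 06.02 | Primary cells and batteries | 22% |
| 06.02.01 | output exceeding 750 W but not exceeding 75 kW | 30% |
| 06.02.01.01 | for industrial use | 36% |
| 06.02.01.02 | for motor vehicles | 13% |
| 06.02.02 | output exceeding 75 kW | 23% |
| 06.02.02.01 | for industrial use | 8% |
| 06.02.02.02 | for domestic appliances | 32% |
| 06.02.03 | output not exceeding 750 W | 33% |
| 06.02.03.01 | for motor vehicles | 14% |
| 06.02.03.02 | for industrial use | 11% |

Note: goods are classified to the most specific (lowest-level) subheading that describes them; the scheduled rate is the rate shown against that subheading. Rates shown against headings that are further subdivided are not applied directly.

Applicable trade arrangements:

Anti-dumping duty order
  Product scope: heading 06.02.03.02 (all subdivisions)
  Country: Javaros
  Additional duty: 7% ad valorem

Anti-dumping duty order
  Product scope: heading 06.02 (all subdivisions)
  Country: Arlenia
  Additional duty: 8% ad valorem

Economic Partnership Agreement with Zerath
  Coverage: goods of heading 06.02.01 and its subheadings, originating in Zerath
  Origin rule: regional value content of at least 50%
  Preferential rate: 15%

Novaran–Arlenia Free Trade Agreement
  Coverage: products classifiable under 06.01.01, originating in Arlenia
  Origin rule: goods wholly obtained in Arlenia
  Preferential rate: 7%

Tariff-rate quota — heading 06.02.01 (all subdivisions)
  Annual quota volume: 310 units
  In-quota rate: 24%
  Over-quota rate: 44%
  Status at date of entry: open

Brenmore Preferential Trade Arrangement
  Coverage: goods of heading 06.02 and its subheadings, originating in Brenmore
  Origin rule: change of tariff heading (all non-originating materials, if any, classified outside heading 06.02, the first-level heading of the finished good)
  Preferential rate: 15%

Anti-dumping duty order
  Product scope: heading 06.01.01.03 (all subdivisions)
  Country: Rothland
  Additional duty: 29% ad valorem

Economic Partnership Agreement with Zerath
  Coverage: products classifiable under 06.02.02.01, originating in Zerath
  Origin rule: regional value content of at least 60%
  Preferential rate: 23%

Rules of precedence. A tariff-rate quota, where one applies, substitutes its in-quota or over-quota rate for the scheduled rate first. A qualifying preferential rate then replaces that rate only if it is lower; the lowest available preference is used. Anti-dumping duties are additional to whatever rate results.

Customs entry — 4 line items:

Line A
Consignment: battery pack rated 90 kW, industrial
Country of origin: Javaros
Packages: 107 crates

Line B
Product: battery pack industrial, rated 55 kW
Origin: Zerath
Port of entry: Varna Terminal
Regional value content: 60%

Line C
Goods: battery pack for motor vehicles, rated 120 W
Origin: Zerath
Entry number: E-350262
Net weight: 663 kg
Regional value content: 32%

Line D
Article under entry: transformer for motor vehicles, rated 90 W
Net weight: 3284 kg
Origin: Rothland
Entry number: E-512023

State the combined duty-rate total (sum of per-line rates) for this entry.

66%

Line A: battery pack → 06.02; rated 90 kW → 06.02.02; industrial → 06.02.02.01. Scheduled 8%. No special measure applies. → 8%.
Line B: battery pack → 06.02; rated 55 kW → 06.02.01; industrial → 06.02.01.01. Scheduled 36%. quota on 06.02.01 open → in-quota 24%; Zerath agreement on 06.02.01: RVC ≥ 50% → 15% available; Zerath agreement on 06.02.02.01: 06.02.01.01 not covered; preferential 15%. → 15%.
Line C: battery pack → 06.02; rated 120 W → 06.02.03; for motor vehicles → 06.02.03.01. Scheduled 14%. Zerath agreement on 06.02.01: 06.02.03.01 not covered; Zerath agreement on 06.02.02.01: 06.02.03.01 not covered. → 14%.
Line D: transformer → 06.01; rated 90 W → 06.01.01; for motor vehicles → 06.01.01.02. Scheduled 29%. No special measure applies. → 29%.
Sum: 8% + 15% + 14% + 29% = 66%.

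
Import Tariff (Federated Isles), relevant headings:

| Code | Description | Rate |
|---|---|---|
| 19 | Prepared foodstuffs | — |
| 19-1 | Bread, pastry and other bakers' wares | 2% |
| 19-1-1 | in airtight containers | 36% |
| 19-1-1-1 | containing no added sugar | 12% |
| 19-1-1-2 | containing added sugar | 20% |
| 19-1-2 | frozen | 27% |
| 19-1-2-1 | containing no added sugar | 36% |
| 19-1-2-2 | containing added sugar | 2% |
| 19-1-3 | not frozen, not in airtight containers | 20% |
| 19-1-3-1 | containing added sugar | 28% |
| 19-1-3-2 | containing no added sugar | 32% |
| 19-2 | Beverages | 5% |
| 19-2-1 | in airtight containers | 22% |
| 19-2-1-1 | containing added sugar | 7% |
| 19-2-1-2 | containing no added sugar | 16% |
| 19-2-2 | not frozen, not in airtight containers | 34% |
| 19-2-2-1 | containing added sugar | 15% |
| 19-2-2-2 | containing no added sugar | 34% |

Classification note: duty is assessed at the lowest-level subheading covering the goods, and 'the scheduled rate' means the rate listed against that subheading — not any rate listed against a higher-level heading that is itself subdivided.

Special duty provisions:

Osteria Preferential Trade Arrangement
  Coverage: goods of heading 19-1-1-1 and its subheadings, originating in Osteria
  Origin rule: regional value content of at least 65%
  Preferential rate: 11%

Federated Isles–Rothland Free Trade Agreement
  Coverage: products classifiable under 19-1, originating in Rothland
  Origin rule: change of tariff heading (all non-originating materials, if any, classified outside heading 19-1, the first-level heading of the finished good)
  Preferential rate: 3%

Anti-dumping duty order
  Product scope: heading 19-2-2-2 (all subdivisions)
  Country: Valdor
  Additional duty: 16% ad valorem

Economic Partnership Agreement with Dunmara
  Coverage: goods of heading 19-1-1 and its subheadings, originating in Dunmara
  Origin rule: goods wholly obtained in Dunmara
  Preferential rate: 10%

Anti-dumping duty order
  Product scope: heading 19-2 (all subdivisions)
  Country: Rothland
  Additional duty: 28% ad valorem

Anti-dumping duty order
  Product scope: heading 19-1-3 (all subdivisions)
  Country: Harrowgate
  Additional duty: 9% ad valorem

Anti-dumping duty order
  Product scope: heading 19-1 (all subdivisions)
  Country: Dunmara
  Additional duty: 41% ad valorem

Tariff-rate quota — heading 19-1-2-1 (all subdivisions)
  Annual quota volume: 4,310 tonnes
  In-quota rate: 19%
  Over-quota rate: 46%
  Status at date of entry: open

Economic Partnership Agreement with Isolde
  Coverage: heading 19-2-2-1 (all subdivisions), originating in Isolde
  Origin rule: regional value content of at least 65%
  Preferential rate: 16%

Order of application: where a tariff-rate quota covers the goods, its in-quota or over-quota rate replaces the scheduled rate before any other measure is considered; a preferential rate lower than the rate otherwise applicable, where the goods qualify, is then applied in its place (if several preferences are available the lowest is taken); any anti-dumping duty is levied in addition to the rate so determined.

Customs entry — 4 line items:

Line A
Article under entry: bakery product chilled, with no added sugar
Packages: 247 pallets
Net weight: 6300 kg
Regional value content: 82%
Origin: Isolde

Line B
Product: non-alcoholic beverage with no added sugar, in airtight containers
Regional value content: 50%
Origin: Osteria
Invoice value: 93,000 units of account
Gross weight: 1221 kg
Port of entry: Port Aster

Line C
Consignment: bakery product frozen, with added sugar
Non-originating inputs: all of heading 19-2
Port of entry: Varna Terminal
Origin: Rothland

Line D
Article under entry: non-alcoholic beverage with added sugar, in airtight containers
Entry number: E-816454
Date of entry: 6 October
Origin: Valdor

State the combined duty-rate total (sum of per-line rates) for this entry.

57%

Line A: bakery product → 19-1; chilled → 19-1-3; with no added sugar → 19-1-3-2. Scheduled 32%. Isolde agreement on 19-2-2-1: 19-1-3-2 not covered. → 32%.
Line B: non-alcoholic beverage → 19-2; in airtight containers → 19-2-1; with no added sugar → 19-2-1-2. Scheduled 16%. Osteria agreement on 19-1-1-1: 19-2-1-2 not covered. → 16%.
Line C: bakery product → 19-1; frozen → 19-1-2; with added sugar → 19-1-2-2. Scheduled 2%. Rothland agreement on 19-1: CTH met → 3% available; preference 3% not lower than 2% → no reduction. → 2%.
Line D: non-alcoholic beverage → 19-2; in airtight containers → 19-2-1; with added sugar → 19-2-1-1. Scheduled 7%. No special measure applies. → 7%.
Sum: 32% + 16% + 2% + 7% = 57%.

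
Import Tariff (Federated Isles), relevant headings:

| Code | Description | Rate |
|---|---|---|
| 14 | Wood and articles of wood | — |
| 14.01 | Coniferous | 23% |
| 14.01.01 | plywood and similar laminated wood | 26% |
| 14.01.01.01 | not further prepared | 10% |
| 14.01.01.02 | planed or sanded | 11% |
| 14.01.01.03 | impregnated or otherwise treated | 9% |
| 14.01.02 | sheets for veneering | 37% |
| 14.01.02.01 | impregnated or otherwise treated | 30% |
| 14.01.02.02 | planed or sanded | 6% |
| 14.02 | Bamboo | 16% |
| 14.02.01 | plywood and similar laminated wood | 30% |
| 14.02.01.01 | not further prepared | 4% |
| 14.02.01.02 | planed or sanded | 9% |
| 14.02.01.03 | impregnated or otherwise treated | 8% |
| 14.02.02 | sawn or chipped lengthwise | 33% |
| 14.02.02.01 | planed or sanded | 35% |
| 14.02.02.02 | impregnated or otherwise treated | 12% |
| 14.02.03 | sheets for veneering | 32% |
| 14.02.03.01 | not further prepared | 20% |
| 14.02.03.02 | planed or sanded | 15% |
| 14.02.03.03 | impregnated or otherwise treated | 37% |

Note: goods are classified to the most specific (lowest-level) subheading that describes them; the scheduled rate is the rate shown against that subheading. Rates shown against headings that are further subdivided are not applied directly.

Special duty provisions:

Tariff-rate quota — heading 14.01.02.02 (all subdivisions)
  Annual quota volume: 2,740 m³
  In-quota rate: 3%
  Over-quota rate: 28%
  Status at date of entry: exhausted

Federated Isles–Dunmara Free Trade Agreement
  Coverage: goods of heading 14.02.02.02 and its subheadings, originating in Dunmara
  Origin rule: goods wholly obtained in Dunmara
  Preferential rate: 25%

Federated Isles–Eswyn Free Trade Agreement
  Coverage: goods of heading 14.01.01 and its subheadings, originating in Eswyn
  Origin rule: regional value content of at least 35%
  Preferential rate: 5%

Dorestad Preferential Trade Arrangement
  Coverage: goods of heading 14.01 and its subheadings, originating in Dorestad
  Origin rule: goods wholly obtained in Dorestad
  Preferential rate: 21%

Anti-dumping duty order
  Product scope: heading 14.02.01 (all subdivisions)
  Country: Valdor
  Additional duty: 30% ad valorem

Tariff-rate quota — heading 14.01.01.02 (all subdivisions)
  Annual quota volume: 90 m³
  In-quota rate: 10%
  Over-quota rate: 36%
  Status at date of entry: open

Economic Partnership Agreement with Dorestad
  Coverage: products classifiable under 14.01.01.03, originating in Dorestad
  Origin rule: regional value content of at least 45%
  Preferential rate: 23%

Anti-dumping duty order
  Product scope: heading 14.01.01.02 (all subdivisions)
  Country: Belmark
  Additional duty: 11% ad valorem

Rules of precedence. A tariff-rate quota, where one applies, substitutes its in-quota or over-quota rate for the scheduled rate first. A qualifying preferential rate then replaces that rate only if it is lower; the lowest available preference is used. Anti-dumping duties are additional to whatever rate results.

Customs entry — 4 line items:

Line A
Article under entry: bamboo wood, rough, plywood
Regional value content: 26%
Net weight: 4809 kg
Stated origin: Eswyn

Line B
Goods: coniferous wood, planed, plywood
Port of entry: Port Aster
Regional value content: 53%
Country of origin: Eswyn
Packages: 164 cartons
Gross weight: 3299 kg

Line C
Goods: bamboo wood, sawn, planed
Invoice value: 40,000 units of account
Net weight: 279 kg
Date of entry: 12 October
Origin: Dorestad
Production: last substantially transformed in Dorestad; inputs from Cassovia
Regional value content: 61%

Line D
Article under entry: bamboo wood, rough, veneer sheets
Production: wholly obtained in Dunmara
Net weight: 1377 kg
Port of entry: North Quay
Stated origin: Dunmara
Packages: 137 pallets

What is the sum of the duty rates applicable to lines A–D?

64%

Line A: bamboo → 14.02; plywood → 14.02.01; rough → 14.02.01.01. Scheduled 4%. Eswyn agreement on 14.01.01: 14.02.01.01 not covered. → 4%.
Line B: coniferous → 14.01; plywood → 14.01.01; planed → 14.01.01.02. Scheduled 11%. quota on 14.01.01.02 open → in-quota 10%; Eswyn agreement on 14.01.01: RVC ≥ 35% → 5% available; preferential 5%. → 5%.
Line C: bamboo → 14.02; sawn → 14.02.02; planed → 14.02.02.01. Scheduled 35%. Dorestad agreement on 14.01: 14.02.02.01 not covered; Dorestad agreement on 14.01.01.03: 14.02.02.01 not covered. → 35%.
Line D: bamboo → 14.02; veneer sheets → 14.02.03; rough → 14.02.03.01. Scheduled 20%. Dunmara agreement on 14.02.02.02: 14.02.03.01 not covered. → 20%.
Sum: 4% + 5% + 35% + 20% = 64%.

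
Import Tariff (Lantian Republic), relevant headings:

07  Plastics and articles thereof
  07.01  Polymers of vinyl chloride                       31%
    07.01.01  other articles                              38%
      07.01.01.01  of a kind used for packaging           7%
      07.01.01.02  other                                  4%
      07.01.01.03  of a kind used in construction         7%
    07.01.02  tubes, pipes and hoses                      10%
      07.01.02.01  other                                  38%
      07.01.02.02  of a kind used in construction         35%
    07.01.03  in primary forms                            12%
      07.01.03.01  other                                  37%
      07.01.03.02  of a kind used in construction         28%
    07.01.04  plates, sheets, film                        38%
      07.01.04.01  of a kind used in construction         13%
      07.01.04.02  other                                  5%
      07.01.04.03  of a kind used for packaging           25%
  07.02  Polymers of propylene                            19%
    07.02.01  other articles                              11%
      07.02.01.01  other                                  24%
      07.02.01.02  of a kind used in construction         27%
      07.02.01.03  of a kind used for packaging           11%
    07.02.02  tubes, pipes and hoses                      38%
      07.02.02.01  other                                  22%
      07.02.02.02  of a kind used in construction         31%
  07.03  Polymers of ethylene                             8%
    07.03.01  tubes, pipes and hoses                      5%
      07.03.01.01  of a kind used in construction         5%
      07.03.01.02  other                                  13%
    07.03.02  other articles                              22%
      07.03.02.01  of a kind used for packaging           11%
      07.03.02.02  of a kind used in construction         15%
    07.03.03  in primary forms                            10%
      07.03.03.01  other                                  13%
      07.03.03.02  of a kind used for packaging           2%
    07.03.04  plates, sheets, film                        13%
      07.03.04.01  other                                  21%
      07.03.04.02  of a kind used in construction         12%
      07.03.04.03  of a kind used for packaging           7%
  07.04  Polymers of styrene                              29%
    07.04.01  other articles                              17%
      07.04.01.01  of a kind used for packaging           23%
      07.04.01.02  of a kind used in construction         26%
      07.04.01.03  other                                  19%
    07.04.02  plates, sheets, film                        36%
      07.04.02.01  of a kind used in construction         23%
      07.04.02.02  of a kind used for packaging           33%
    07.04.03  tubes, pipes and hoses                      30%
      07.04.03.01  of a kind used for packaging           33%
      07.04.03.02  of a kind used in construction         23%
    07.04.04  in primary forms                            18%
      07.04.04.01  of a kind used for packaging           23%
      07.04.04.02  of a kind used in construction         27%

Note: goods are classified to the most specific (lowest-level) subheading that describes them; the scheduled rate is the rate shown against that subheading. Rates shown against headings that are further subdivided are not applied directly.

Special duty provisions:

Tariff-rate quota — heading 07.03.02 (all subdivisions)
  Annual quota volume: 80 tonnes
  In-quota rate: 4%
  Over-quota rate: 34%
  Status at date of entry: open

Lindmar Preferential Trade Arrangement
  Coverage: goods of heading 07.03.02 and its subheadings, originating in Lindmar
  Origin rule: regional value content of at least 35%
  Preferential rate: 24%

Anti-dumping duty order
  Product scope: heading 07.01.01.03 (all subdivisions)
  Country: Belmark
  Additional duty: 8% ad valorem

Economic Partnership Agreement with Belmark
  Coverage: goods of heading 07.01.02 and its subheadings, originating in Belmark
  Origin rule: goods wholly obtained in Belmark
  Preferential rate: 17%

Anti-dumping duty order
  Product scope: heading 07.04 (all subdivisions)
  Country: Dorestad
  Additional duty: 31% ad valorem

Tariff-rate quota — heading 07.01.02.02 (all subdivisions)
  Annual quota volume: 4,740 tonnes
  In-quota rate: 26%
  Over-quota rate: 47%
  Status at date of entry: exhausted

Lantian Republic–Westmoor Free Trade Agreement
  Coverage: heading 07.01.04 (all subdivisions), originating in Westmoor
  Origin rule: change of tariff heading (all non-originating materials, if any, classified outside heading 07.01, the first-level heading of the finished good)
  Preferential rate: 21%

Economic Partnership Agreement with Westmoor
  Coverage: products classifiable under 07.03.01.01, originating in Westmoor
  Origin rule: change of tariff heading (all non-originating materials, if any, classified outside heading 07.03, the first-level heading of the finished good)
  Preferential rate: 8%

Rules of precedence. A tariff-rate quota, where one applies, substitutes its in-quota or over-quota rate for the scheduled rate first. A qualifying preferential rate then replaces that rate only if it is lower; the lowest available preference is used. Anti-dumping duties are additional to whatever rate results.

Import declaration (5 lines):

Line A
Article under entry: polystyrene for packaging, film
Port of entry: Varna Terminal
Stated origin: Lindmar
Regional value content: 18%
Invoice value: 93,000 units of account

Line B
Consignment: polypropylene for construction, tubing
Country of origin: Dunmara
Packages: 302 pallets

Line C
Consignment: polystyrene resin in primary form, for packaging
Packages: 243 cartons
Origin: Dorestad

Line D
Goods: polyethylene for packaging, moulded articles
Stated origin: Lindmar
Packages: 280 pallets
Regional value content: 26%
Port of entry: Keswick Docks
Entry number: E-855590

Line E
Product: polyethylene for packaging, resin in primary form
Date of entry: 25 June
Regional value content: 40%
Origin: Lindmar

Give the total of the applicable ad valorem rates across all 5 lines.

Line A: polystyrene → 07.04; film → 07.04.02; for packaging → 07.04.02.02. Scheduled 33%. Lindmar agreement on 07.03.02: 07.04.02.02 not covered. → 33%.
Line B: polypropylene → 07.02; tubing → 07.02.02; for construction → 07.02.02.02. Scheduled 31%. No special measure applies. → 31%.
Line C: polystyrene → 07.04; resin in primary form → 07.04.04; for packaging → 07.04.04.01. Scheduled 23%. anti-dumping (Dorestad, 07.04): +31%; total 23% + 31% = 54%. → 54%.
Line D: polyethylene → 07.03; moulded articles → 07.03.02; for packaging → 07.03.02.01. Scheduled 11%. quota on 07.03.02 open → in-quota 4%; Lindmar agreement on 07.03.02: RVC < 35%. → 4%.
Line E: polyethylene → 07.03; resin in primary form → 07.03.03; for packaging → 07.03.03.02. Scheduled 2%. Lindmar agreement on 07.03.02: 07.03.03.02 not covered. → 2%.
Sum: 33% + 31% + 54% + 4% + 2% = 124%.

124%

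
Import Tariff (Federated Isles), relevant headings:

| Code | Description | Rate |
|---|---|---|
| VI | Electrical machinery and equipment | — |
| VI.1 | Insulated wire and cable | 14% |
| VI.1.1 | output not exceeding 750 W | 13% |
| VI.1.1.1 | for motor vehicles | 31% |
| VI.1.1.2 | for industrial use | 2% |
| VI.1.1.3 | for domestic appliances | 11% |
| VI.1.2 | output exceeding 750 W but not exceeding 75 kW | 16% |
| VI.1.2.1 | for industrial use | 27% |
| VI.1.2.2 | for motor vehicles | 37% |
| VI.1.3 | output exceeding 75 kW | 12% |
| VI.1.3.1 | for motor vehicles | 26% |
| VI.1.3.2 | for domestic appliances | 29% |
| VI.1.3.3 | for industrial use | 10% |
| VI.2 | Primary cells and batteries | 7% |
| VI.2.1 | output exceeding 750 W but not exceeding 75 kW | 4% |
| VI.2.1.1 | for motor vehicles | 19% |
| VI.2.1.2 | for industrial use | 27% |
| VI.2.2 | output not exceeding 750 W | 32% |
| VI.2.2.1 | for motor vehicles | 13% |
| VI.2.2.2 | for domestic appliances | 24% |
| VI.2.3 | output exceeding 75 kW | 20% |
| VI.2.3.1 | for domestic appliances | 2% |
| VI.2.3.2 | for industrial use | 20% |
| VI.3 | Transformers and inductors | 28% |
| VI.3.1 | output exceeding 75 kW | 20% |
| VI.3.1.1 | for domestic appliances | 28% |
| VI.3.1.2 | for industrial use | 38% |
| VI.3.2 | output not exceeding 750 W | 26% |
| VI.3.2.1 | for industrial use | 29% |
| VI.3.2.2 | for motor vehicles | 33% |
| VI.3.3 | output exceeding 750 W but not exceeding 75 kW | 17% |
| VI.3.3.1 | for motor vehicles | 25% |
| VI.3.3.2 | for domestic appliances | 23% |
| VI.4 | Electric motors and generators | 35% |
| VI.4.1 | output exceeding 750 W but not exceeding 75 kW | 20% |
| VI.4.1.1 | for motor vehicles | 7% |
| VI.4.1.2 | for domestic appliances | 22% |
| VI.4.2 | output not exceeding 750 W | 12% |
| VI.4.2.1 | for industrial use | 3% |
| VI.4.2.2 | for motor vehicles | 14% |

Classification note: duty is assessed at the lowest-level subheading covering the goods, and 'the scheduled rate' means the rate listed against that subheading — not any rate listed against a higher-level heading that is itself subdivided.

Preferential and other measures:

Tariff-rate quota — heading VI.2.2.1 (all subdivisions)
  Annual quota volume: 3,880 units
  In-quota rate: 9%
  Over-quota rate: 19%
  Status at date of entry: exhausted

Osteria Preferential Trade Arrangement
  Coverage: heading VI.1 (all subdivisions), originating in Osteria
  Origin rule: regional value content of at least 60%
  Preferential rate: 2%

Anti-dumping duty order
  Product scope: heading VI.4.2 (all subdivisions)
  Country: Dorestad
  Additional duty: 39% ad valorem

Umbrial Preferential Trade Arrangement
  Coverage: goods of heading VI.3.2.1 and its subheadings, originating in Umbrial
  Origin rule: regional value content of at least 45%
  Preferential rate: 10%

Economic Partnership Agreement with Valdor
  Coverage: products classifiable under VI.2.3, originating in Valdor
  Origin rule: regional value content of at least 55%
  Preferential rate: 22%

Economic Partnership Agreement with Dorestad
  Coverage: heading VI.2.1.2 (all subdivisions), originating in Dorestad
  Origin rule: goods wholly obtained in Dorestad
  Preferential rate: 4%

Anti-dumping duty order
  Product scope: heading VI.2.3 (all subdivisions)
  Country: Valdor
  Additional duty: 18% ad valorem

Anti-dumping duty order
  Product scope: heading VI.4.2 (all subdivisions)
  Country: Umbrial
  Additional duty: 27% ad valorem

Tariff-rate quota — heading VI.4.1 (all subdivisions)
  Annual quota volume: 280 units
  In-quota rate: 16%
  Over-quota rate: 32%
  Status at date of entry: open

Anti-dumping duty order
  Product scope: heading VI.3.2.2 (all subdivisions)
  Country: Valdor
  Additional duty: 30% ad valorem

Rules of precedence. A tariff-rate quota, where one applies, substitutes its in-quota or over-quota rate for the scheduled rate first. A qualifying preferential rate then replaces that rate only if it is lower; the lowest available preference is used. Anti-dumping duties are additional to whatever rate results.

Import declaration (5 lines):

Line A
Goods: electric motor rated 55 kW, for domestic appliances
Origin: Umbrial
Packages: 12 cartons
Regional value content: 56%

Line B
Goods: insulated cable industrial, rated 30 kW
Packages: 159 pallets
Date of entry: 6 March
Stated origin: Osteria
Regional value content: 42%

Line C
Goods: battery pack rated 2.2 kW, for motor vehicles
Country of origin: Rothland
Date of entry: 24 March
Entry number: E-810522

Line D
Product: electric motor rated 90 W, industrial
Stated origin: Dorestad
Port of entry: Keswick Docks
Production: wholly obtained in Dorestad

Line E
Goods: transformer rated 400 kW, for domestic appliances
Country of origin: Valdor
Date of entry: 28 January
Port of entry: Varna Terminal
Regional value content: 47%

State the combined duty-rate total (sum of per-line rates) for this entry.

Line A: electric motor → VI.4; rated 55 kW → VI.4.1; for domestic appliances → VI.4.1.2. Scheduled 22%. quota on VI.4.1 open → in-quota 16%; Umbrial agreement on VI.3.2.1: VI.4.1.2 not covered. → 16%.
Line B: insulated cable → VI.1; rated 30 kW → VI.1.2; industrial → VI.1.2.1. Scheduled 27%. Osteria agreement on VI.1: RVC < 60%. → 27%.
Line C: battery pack → VI.2; rated 2.2 kW → VI.2.1; for motor vehicles → VI.2.1.1. Scheduled 19%. No special measure applies. → 19%.
Line D: electric motor → VI.4; rated 90 W → VI.4.2; industrial → VI.4.2.1. Scheduled 3%. Dorestad agreement on VI.2.1.2: VI.4.2.1 not covered; anti-dumping (Dorestad, VI.4.2): +39%; total 3% + 39% = 42%. → 42%.
Line E: transformer → VI.3; rated 400 kW → VI.3.1; for domestic appliances → VI.3.1.1. Scheduled 28%. Valdor agreement on VI.2.3: VI.3.1.1 not covered. → 28%.
Sum: 16% + 27% + 19% + 42% + 28% = 132%.

132%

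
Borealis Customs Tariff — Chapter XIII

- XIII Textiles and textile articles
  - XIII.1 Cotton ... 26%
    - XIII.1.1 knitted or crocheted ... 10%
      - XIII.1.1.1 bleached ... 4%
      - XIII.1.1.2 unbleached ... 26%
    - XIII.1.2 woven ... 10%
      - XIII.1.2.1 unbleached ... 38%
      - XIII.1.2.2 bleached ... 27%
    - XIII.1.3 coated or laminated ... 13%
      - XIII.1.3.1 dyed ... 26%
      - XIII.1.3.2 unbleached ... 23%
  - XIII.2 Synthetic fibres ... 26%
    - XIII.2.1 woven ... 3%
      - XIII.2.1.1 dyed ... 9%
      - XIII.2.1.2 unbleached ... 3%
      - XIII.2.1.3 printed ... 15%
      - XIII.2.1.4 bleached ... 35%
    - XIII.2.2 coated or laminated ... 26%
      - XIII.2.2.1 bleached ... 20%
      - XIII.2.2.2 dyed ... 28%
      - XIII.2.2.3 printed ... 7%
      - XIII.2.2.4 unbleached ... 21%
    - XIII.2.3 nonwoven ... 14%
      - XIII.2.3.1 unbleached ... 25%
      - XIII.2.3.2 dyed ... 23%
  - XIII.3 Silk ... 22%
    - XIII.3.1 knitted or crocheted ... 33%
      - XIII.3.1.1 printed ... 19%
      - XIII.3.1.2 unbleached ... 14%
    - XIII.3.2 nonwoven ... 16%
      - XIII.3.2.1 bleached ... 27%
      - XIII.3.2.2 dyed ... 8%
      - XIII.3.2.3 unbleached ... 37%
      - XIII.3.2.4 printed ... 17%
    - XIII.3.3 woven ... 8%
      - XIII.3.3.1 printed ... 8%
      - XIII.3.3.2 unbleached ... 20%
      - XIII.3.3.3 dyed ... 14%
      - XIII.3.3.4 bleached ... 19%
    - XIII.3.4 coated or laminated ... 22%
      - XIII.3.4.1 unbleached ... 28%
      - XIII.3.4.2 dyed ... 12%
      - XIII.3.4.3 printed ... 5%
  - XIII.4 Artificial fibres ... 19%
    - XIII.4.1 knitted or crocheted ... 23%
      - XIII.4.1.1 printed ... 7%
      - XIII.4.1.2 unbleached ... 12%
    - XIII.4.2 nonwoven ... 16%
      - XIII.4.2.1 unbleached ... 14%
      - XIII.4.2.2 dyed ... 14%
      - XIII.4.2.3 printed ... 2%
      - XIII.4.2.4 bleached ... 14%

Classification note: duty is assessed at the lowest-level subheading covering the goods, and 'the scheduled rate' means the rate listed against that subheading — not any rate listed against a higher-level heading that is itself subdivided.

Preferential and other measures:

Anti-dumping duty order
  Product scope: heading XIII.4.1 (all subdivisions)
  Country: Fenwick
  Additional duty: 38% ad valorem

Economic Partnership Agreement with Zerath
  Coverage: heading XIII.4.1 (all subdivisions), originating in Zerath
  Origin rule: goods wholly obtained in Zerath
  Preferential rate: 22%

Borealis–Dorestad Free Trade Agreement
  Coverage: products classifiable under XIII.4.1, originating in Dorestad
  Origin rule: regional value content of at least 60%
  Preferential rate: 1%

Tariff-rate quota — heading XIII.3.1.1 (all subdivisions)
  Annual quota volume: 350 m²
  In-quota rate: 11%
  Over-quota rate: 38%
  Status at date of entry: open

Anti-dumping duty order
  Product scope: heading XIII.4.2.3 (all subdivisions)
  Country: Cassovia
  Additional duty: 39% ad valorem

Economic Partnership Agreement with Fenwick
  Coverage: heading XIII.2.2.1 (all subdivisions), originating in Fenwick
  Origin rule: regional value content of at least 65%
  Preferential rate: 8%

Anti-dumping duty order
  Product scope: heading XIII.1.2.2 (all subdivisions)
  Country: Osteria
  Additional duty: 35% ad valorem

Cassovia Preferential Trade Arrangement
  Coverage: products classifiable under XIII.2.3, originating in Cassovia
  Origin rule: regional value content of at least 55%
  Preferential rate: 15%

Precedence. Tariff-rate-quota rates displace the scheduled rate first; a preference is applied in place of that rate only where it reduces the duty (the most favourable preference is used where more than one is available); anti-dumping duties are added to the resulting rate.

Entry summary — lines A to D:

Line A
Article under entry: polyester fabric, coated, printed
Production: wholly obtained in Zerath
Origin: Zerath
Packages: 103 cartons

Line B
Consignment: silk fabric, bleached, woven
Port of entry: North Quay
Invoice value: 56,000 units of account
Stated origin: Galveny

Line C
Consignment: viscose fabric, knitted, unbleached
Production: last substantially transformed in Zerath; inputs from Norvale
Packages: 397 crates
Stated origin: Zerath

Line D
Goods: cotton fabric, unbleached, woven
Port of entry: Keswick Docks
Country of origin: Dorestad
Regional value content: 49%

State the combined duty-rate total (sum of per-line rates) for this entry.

76%

Line A: polyester → XIII.2; coated → XIII.2.2; printed → XIII.2.2.3. Scheduled 7%. Zerath agreement on XIII.4.1: XIII.2.2.3 not covered. → 7%.
Line B: silk → XIII.3; woven → XIII.3.3; bleached → XIII.3.3.4. Scheduled 19%. No special measure applies. → 19%.
Line C: viscose → XIII.4; knitted → XIII.4.1; unbleached → XIII.4.1.2. Scheduled 12%. Zerath agreement on XIII.4.1: not wholly obtained. → 12%.
Line D: cotton → XIII.1; woven → XIII.1.2; unbleached → XIII.1.2.1. Scheduled 38%. Dorestad agreement on XIII.4.1: XIII.1.2.1 not covered. → 38%.
Sum: 7% + 19% + 12% + 38% = 76%.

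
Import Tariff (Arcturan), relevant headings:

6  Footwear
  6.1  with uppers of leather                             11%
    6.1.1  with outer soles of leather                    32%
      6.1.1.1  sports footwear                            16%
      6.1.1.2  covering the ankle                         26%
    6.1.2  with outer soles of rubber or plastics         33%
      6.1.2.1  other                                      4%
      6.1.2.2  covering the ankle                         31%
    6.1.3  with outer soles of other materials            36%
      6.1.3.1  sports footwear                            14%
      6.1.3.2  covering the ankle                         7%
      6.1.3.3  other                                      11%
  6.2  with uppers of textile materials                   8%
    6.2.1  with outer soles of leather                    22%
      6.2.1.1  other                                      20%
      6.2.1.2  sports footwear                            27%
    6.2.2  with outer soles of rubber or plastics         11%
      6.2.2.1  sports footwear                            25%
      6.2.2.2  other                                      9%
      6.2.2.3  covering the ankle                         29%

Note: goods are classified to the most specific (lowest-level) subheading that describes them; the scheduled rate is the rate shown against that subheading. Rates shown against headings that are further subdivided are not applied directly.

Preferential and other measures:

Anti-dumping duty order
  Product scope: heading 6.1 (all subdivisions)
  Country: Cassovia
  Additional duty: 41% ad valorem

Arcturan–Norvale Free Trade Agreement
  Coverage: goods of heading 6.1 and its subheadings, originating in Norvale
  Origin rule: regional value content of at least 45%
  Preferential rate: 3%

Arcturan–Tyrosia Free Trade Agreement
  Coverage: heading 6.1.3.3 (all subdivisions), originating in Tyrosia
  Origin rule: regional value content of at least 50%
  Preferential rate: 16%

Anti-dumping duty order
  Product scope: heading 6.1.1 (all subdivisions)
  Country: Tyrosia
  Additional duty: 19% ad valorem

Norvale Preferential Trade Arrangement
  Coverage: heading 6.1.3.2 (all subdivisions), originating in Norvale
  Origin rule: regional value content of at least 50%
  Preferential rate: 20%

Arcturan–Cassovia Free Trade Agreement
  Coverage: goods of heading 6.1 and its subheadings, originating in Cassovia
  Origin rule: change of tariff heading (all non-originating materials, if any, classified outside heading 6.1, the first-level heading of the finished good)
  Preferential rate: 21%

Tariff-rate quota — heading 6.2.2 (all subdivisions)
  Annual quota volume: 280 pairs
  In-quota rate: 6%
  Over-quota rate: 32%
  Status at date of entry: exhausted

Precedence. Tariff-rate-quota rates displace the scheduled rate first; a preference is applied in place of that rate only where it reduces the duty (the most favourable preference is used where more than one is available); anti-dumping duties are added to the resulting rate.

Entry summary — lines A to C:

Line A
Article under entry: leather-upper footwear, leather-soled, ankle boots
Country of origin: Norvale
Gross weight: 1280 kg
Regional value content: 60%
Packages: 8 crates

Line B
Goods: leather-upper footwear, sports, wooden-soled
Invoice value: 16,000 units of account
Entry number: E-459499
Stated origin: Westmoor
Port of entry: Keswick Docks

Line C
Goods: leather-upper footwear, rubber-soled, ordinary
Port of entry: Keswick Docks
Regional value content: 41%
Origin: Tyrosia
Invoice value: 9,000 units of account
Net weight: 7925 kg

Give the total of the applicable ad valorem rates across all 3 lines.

Line A: leather-upper → 6.1; leather-soled → 6.1.1; ankle boots → 6.1.1.2. Scheduled 26%. Norvale agreement on 6.1: RVC ≥ 45% → 3% available; Norvale agreement on 6.1.3.2: 6.1.1.2 not covered; preferential 3%. → 3%.
Line B: leather-upper → 6.1; wooden-soled → 6.1.3; sports → 6.1.3.1. Scheduled 14%. No special measure applies. → 14%.
Line C: leather-upper → 6.1; rubber-soled → 6.1.2; ordinary → 6.1.2.1. Scheduled 4%. Tyrosia agreement on 6.1.3.3: 6.1.2.1 not covered. → 4%.
Sum: 3% + 14% + 4% = 21%.

21%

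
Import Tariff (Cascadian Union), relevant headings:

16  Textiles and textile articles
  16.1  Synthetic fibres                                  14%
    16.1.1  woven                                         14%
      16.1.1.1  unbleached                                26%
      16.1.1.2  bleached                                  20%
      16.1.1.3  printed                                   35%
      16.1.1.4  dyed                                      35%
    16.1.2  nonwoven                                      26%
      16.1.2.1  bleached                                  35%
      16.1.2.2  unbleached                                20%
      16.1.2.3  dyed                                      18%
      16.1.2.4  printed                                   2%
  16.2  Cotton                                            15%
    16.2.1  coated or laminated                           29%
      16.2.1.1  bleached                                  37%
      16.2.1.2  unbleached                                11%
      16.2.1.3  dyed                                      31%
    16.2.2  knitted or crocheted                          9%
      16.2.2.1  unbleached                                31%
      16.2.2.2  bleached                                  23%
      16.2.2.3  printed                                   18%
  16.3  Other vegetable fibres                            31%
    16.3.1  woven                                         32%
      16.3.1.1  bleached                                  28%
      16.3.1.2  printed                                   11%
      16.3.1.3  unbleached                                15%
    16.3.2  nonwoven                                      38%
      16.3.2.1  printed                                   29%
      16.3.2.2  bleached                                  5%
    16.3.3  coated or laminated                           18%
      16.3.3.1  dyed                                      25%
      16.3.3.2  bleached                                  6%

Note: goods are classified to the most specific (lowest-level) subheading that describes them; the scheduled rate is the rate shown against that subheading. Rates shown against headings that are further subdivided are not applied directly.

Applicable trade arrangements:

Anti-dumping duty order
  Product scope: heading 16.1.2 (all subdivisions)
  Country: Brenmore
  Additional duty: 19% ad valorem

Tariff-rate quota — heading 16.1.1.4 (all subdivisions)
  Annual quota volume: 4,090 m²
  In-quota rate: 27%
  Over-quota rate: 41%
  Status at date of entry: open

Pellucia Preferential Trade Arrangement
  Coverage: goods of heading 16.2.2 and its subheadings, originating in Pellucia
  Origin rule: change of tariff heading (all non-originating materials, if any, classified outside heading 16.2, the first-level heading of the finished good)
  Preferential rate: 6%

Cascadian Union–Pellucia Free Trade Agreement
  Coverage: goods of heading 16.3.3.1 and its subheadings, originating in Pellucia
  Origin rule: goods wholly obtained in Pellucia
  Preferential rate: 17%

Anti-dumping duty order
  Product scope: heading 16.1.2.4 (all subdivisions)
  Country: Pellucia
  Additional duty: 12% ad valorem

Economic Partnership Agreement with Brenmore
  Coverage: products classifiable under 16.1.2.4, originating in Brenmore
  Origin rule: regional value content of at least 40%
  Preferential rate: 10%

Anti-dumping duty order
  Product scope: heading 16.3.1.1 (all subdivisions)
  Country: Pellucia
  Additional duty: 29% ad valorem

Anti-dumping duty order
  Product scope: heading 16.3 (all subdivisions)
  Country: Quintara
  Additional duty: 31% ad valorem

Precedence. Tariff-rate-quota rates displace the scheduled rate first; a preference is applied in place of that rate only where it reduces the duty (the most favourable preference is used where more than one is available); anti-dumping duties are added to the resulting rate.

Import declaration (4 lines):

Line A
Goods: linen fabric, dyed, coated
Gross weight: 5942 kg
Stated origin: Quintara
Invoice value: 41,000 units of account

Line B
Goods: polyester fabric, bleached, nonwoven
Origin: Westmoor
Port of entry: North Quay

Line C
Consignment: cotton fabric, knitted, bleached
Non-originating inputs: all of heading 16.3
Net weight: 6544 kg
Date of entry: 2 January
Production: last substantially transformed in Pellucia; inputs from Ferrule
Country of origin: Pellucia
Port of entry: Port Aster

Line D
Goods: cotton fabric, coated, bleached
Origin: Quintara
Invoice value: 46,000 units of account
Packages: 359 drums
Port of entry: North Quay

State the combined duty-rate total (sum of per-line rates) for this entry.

134%

Line A: linen → 16.3; coated → 16.3.3; dyed → 16.3.3.1. Scheduled 25%. anti-dumping (Quintara, 16.3): +31%; total 25% + 31% = 56%. → 56%.
Line B: polyester → 16.1; nonwoven → 16.1.2; bleached → 16.1.2.1. Scheduled 35%. No special measure applies. → 35%.
Line C: cotton → 16.2; knitted → 16.2.2; bleached → 16.2.2.2. Scheduled 23%. Pellucia agreement on 16.2.2: CTH met → 6% available; Pellucia agreement on 16.3.3.1: 16.2.2.2 not covered; preferential 6%. → 6%.
Line D: cotton → 16.2; coated → 16.2.1; bleached → 16.2.1.1. Scheduled 37%. No special measure applies. → 37%.
Sum: 56% + 35% + 6% + 37% = 134%.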